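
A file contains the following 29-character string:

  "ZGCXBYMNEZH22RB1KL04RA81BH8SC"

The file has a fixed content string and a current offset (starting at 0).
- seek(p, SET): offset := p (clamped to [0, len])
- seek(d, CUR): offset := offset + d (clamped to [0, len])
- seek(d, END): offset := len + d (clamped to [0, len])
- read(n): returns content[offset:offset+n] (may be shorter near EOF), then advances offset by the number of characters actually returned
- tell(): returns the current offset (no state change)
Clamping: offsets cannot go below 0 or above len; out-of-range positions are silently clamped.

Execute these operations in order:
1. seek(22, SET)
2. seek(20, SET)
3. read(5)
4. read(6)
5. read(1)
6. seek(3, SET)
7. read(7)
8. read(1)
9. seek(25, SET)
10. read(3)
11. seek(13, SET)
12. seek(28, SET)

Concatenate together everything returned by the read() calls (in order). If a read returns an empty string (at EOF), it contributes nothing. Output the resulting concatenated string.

Answer: RA81BH8SCXBYMNEZHH8S

Derivation:
After 1 (seek(22, SET)): offset=22
After 2 (seek(20, SET)): offset=20
After 3 (read(5)): returned 'RA81B', offset=25
After 4 (read(6)): returned 'H8SC', offset=29
After 5 (read(1)): returned '', offset=29
After 6 (seek(3, SET)): offset=3
After 7 (read(7)): returned 'XBYMNEZ', offset=10
After 8 (read(1)): returned 'H', offset=11
After 9 (seek(25, SET)): offset=25
After 10 (read(3)): returned 'H8S', offset=28
After 11 (seek(13, SET)): offset=13
After 12 (seek(28, SET)): offset=28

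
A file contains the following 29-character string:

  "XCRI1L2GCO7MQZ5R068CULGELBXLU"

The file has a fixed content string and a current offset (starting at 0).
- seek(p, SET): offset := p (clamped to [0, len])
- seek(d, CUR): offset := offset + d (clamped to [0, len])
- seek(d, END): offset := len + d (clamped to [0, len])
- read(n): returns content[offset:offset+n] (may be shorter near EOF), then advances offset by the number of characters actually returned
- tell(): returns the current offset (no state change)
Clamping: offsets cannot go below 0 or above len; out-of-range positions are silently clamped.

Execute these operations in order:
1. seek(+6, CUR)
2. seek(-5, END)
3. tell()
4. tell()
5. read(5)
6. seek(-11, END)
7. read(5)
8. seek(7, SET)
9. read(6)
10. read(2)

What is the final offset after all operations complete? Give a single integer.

After 1 (seek(+6, CUR)): offset=6
After 2 (seek(-5, END)): offset=24
After 3 (tell()): offset=24
After 4 (tell()): offset=24
After 5 (read(5)): returned 'LBXLU', offset=29
After 6 (seek(-11, END)): offset=18
After 7 (read(5)): returned '8CULG', offset=23
After 8 (seek(7, SET)): offset=7
After 9 (read(6)): returned 'GCO7MQ', offset=13
After 10 (read(2)): returned 'Z5', offset=15

Answer: 15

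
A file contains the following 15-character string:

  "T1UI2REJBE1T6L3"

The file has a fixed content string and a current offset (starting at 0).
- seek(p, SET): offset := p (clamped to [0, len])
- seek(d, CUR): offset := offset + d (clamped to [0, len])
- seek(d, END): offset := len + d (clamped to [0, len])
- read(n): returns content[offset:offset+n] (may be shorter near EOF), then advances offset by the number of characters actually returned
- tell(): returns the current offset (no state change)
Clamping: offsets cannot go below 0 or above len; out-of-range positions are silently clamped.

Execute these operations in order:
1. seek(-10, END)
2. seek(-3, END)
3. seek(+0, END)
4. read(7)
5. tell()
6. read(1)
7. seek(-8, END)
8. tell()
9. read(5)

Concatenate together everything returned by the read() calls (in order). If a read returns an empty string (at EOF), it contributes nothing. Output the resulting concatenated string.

Answer: JBE1T

Derivation:
After 1 (seek(-10, END)): offset=5
After 2 (seek(-3, END)): offset=12
After 3 (seek(+0, END)): offset=15
After 4 (read(7)): returned '', offset=15
After 5 (tell()): offset=15
After 6 (read(1)): returned '', offset=15
After 7 (seek(-8, END)): offset=7
After 8 (tell()): offset=7
After 9 (read(5)): returned 'JBE1T', offset=12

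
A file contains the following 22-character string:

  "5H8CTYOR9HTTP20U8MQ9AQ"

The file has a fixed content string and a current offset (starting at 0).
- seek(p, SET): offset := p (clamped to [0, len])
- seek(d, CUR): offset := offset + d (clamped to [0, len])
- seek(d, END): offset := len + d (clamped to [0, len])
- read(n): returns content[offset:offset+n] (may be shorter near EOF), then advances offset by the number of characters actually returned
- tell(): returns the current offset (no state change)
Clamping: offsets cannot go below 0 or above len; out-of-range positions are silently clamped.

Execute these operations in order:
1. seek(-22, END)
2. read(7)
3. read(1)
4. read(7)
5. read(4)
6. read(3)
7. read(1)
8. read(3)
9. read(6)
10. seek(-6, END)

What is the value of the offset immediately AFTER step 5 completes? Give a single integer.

Answer: 19

Derivation:
After 1 (seek(-22, END)): offset=0
After 2 (read(7)): returned '5H8CTYO', offset=7
After 3 (read(1)): returned 'R', offset=8
After 4 (read(7)): returned '9HTTP20', offset=15
After 5 (read(4)): returned 'U8MQ', offset=19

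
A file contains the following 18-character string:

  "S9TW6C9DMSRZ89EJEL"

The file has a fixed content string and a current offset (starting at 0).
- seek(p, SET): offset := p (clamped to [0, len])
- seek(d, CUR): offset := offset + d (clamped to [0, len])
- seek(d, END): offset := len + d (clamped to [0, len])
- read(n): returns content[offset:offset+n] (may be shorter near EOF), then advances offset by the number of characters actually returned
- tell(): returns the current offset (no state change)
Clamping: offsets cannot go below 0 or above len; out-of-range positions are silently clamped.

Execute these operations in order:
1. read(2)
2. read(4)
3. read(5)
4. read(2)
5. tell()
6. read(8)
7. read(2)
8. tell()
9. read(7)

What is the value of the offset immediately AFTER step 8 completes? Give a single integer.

After 1 (read(2)): returned 'S9', offset=2
After 2 (read(4)): returned 'TW6C', offset=6
After 3 (read(5)): returned '9DMSR', offset=11
After 4 (read(2)): returned 'Z8', offset=13
After 5 (tell()): offset=13
After 6 (read(8)): returned '9EJEL', offset=18
After 7 (read(2)): returned '', offset=18
After 8 (tell()): offset=18

Answer: 18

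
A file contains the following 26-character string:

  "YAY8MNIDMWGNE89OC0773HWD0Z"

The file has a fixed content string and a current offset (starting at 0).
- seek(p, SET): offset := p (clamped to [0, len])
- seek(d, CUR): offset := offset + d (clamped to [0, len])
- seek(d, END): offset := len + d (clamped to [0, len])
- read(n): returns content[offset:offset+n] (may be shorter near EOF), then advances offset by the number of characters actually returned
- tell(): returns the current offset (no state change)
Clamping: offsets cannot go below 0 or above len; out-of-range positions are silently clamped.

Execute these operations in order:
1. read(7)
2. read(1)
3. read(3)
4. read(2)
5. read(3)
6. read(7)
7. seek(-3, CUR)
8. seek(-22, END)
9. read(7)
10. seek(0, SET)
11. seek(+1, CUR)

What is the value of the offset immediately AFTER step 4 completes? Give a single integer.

Answer: 13

Derivation:
After 1 (read(7)): returned 'YAY8MNI', offset=7
After 2 (read(1)): returned 'D', offset=8
After 3 (read(3)): returned 'MWG', offset=11
After 4 (read(2)): returned 'NE', offset=13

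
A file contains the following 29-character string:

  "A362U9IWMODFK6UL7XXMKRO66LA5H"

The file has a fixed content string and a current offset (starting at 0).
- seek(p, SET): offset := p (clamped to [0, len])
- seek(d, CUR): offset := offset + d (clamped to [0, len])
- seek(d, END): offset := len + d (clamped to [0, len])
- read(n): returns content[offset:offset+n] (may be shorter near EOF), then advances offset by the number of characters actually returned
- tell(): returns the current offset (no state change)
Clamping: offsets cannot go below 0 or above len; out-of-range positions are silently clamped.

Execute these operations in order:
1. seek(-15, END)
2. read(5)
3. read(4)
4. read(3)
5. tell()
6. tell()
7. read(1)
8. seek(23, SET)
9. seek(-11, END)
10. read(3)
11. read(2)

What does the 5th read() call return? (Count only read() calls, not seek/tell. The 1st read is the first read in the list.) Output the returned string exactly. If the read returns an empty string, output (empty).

Answer: XMK

Derivation:
After 1 (seek(-15, END)): offset=14
After 2 (read(5)): returned 'UL7XX', offset=19
After 3 (read(4)): returned 'MKRO', offset=23
After 4 (read(3)): returned '66L', offset=26
After 5 (tell()): offset=26
After 6 (tell()): offset=26
After 7 (read(1)): returned 'A', offset=27
After 8 (seek(23, SET)): offset=23
After 9 (seek(-11, END)): offset=18
After 10 (read(3)): returned 'XMK', offset=21
After 11 (read(2)): returned 'RO', offset=23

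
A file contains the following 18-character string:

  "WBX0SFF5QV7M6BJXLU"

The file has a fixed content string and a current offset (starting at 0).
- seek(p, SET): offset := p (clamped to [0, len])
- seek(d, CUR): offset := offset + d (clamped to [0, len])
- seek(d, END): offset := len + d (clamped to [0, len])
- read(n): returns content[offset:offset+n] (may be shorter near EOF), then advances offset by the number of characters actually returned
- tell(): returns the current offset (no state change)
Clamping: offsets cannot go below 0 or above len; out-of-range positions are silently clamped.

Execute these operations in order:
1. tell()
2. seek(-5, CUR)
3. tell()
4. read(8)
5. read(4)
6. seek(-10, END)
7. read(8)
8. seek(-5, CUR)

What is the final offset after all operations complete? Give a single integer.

Answer: 11

Derivation:
After 1 (tell()): offset=0
After 2 (seek(-5, CUR)): offset=0
After 3 (tell()): offset=0
After 4 (read(8)): returned 'WBX0SFF5', offset=8
After 5 (read(4)): returned 'QV7M', offset=12
After 6 (seek(-10, END)): offset=8
After 7 (read(8)): returned 'QV7M6BJX', offset=16
After 8 (seek(-5, CUR)): offset=11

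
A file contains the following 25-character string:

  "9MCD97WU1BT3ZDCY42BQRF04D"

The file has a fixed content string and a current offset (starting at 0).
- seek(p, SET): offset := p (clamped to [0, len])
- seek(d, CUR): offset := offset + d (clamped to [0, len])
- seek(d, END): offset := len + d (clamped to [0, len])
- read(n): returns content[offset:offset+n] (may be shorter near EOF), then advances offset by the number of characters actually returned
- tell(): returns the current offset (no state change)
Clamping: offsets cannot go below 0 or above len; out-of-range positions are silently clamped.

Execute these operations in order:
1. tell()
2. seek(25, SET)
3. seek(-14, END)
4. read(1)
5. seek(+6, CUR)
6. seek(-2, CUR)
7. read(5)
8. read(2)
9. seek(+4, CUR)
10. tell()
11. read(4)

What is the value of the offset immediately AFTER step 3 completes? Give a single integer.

Answer: 11

Derivation:
After 1 (tell()): offset=0
After 2 (seek(25, SET)): offset=25
After 3 (seek(-14, END)): offset=11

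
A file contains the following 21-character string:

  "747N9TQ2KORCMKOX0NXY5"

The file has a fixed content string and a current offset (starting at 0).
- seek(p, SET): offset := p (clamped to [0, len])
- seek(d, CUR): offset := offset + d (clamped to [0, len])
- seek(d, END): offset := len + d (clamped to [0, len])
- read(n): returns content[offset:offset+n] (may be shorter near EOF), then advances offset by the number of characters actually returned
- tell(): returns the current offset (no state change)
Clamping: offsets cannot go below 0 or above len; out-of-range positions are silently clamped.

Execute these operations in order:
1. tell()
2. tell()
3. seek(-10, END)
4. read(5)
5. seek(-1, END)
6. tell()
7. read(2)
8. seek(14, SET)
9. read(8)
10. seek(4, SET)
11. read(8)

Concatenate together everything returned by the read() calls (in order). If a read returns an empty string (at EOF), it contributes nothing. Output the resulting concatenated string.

After 1 (tell()): offset=0
After 2 (tell()): offset=0
After 3 (seek(-10, END)): offset=11
After 4 (read(5)): returned 'CMKOX', offset=16
After 5 (seek(-1, END)): offset=20
After 6 (tell()): offset=20
After 7 (read(2)): returned '5', offset=21
After 8 (seek(14, SET)): offset=14
After 9 (read(8)): returned 'OX0NXY5', offset=21
After 10 (seek(4, SET)): offset=4
After 11 (read(8)): returned '9TQ2KORC', offset=12

Answer: CMKOX5OX0NXY59TQ2KORC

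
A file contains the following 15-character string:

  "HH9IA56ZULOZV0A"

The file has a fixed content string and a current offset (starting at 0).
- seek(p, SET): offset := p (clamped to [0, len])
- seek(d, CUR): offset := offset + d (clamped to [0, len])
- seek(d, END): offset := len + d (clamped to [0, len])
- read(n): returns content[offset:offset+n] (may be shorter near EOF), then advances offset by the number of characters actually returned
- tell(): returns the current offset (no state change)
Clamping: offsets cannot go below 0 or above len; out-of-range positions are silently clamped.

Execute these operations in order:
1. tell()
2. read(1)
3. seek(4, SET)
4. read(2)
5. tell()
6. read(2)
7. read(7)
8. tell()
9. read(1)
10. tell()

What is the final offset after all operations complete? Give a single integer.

After 1 (tell()): offset=0
After 2 (read(1)): returned 'H', offset=1
After 3 (seek(4, SET)): offset=4
After 4 (read(2)): returned 'A5', offset=6
After 5 (tell()): offset=6
After 6 (read(2)): returned '6Z', offset=8
After 7 (read(7)): returned 'ULOZV0A', offset=15
After 8 (tell()): offset=15
After 9 (read(1)): returned '', offset=15
After 10 (tell()): offset=15

Answer: 15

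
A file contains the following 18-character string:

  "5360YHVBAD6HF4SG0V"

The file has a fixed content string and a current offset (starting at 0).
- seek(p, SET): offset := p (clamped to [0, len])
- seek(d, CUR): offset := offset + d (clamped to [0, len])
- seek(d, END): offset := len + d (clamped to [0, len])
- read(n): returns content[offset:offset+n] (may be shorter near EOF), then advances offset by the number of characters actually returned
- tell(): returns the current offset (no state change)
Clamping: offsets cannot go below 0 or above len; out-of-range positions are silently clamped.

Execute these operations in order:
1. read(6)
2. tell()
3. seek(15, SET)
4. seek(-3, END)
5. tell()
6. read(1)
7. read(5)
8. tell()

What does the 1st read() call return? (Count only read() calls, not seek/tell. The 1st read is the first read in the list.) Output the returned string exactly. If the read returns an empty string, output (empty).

Answer: 5360YH

Derivation:
After 1 (read(6)): returned '5360YH', offset=6
After 2 (tell()): offset=6
After 3 (seek(15, SET)): offset=15
After 4 (seek(-3, END)): offset=15
After 5 (tell()): offset=15
After 6 (read(1)): returned 'G', offset=16
After 7 (read(5)): returned '0V', offset=18
After 8 (tell()): offset=18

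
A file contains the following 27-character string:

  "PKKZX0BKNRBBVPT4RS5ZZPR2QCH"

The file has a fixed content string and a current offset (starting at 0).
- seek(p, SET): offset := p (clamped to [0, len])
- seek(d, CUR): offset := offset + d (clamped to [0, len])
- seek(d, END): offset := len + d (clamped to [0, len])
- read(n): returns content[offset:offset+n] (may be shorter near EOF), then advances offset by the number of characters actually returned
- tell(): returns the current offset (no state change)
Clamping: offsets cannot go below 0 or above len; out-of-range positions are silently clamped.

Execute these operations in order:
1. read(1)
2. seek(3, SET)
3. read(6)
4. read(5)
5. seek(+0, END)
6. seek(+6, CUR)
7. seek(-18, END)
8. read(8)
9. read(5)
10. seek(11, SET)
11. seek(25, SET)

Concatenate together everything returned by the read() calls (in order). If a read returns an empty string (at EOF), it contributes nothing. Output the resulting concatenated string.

Answer: PZX0BKNRBBVPRBBVPT4RS5ZZP

Derivation:
After 1 (read(1)): returned 'P', offset=1
After 2 (seek(3, SET)): offset=3
After 3 (read(6)): returned 'ZX0BKN', offset=9
After 4 (read(5)): returned 'RBBVP', offset=14
After 5 (seek(+0, END)): offset=27
After 6 (seek(+6, CUR)): offset=27
After 7 (seek(-18, END)): offset=9
After 8 (read(8)): returned 'RBBVPT4R', offset=17
After 9 (read(5)): returned 'S5ZZP', offset=22
After 10 (seek(11, SET)): offset=11
After 11 (seek(25, SET)): offset=25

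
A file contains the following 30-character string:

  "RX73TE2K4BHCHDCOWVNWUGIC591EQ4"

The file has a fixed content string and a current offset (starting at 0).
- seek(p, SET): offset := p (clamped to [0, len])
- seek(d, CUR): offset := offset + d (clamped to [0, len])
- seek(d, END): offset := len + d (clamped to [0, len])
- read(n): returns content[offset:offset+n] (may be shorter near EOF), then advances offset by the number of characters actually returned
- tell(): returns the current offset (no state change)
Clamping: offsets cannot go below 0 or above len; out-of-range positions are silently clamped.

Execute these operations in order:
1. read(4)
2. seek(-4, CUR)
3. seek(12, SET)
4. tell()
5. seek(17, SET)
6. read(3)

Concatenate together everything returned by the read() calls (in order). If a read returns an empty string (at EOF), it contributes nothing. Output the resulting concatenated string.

Answer: RX73VNW

Derivation:
After 1 (read(4)): returned 'RX73', offset=4
After 2 (seek(-4, CUR)): offset=0
After 3 (seek(12, SET)): offset=12
After 4 (tell()): offset=12
After 5 (seek(17, SET)): offset=17
After 6 (read(3)): returned 'VNW', offset=20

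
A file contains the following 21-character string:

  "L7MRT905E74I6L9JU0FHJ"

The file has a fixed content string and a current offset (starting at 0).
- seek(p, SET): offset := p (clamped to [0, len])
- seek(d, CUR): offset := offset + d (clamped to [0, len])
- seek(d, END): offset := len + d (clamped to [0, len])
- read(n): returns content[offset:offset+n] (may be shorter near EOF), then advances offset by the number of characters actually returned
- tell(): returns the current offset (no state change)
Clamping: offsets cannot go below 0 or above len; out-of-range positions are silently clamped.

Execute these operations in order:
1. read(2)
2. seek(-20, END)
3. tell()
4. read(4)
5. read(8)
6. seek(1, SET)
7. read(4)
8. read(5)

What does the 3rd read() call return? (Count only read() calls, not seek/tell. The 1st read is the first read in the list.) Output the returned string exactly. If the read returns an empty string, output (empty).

Answer: 905E74I6

Derivation:
After 1 (read(2)): returned 'L7', offset=2
After 2 (seek(-20, END)): offset=1
After 3 (tell()): offset=1
After 4 (read(4)): returned '7MRT', offset=5
After 5 (read(8)): returned '905E74I6', offset=13
After 6 (seek(1, SET)): offset=1
After 7 (read(4)): returned '7MRT', offset=5
After 8 (read(5)): returned '905E7', offset=10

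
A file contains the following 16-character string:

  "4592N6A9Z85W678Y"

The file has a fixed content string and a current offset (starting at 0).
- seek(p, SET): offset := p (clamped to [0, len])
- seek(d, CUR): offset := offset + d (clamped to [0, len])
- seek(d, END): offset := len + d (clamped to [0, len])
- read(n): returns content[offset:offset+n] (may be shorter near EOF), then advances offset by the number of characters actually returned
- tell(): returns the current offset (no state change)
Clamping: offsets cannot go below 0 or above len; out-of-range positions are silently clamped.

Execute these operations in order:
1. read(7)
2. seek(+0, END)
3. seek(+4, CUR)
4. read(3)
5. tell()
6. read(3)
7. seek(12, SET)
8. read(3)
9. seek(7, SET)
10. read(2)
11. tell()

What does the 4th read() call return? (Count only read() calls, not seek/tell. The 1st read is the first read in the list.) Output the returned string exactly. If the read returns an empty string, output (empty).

Answer: 678

Derivation:
After 1 (read(7)): returned '4592N6A', offset=7
After 2 (seek(+0, END)): offset=16
After 3 (seek(+4, CUR)): offset=16
After 4 (read(3)): returned '', offset=16
After 5 (tell()): offset=16
After 6 (read(3)): returned '', offset=16
After 7 (seek(12, SET)): offset=12
After 8 (read(3)): returned '678', offset=15
After 9 (seek(7, SET)): offset=7
After 10 (read(2)): returned '9Z', offset=9
After 11 (tell()): offset=9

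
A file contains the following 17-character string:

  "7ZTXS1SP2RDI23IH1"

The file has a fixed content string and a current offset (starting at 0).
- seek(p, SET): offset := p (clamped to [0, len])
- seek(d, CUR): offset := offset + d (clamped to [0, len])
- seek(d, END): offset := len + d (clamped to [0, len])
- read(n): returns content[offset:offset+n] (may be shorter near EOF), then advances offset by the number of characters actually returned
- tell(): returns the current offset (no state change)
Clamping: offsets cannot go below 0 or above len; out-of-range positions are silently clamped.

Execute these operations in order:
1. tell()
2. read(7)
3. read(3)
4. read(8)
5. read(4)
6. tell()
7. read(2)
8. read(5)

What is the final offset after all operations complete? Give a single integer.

After 1 (tell()): offset=0
After 2 (read(7)): returned '7ZTXS1S', offset=7
After 3 (read(3)): returned 'P2R', offset=10
After 4 (read(8)): returned 'DI23IH1', offset=17
After 5 (read(4)): returned '', offset=17
After 6 (tell()): offset=17
After 7 (read(2)): returned '', offset=17
After 8 (read(5)): returned '', offset=17

Answer: 17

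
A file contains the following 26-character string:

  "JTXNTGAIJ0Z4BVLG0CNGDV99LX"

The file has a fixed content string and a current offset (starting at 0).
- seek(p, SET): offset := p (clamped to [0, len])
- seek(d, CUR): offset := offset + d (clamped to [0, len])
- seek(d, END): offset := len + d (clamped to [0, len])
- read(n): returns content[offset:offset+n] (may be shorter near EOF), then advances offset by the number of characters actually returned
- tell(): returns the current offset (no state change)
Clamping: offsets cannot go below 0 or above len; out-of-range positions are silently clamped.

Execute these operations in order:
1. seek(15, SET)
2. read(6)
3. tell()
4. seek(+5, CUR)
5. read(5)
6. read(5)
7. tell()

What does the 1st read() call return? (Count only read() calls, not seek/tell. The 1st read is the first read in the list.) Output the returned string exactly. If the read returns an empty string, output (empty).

Answer: G0CNGD

Derivation:
After 1 (seek(15, SET)): offset=15
After 2 (read(6)): returned 'G0CNGD', offset=21
After 3 (tell()): offset=21
After 4 (seek(+5, CUR)): offset=26
After 5 (read(5)): returned '', offset=26
After 6 (read(5)): returned '', offset=26
After 7 (tell()): offset=26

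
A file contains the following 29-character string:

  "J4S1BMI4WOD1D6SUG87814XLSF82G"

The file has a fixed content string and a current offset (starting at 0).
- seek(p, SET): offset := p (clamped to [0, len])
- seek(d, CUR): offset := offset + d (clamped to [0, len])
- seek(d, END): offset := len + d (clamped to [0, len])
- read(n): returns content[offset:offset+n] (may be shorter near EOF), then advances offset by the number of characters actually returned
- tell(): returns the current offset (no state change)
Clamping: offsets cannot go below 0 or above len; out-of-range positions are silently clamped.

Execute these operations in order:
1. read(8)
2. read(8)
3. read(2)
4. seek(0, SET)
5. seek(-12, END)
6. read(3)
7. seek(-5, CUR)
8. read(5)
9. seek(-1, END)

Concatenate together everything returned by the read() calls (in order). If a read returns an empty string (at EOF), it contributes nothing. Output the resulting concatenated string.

After 1 (read(8)): returned 'J4S1BMI4', offset=8
After 2 (read(8)): returned 'WOD1D6SU', offset=16
After 3 (read(2)): returned 'G8', offset=18
After 4 (seek(0, SET)): offset=0
After 5 (seek(-12, END)): offset=17
After 6 (read(3)): returned '878', offset=20
After 7 (seek(-5, CUR)): offset=15
After 8 (read(5)): returned 'UG878', offset=20
After 9 (seek(-1, END)): offset=28

Answer: J4S1BMI4WOD1D6SUG8878UG878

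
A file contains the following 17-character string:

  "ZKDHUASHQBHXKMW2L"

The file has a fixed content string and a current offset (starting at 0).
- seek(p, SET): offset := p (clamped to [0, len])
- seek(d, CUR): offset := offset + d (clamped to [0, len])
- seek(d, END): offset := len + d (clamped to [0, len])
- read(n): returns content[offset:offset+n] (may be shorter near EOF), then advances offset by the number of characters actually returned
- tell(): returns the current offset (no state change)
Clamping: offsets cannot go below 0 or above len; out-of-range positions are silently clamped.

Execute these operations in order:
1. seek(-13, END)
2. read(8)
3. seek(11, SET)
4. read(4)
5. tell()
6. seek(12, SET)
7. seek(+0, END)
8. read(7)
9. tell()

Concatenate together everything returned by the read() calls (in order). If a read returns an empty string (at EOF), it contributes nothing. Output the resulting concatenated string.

Answer: UASHQBHXXKMW

Derivation:
After 1 (seek(-13, END)): offset=4
After 2 (read(8)): returned 'UASHQBHX', offset=12
After 3 (seek(11, SET)): offset=11
After 4 (read(4)): returned 'XKMW', offset=15
After 5 (tell()): offset=15
After 6 (seek(12, SET)): offset=12
After 7 (seek(+0, END)): offset=17
After 8 (read(7)): returned '', offset=17
After 9 (tell()): offset=17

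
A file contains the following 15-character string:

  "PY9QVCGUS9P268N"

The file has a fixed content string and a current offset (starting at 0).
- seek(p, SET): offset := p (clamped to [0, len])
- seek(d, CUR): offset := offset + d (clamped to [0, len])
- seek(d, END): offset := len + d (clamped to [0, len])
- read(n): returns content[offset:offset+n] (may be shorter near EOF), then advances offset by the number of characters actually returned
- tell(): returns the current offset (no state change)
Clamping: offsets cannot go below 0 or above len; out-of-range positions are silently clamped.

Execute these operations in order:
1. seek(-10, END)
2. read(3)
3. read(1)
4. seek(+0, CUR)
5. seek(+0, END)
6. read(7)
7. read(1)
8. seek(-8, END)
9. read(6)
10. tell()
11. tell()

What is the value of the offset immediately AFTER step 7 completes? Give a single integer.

After 1 (seek(-10, END)): offset=5
After 2 (read(3)): returned 'CGU', offset=8
After 3 (read(1)): returned 'S', offset=9
After 4 (seek(+0, CUR)): offset=9
After 5 (seek(+0, END)): offset=15
After 6 (read(7)): returned '', offset=15
After 7 (read(1)): returned '', offset=15

Answer: 15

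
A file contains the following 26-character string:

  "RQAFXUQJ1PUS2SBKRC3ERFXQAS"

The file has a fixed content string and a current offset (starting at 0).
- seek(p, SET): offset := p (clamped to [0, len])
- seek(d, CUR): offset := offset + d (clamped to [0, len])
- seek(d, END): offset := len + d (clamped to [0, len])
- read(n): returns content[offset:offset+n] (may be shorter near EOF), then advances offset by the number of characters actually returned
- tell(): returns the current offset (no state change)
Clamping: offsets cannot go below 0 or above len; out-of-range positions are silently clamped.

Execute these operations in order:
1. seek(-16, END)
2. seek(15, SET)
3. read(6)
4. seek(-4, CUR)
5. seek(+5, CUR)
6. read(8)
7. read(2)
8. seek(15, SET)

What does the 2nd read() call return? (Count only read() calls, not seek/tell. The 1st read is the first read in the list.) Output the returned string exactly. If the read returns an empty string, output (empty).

Answer: XQAS

Derivation:
After 1 (seek(-16, END)): offset=10
After 2 (seek(15, SET)): offset=15
After 3 (read(6)): returned 'KRC3ER', offset=21
After 4 (seek(-4, CUR)): offset=17
After 5 (seek(+5, CUR)): offset=22
After 6 (read(8)): returned 'XQAS', offset=26
After 7 (read(2)): returned '', offset=26
After 8 (seek(15, SET)): offset=15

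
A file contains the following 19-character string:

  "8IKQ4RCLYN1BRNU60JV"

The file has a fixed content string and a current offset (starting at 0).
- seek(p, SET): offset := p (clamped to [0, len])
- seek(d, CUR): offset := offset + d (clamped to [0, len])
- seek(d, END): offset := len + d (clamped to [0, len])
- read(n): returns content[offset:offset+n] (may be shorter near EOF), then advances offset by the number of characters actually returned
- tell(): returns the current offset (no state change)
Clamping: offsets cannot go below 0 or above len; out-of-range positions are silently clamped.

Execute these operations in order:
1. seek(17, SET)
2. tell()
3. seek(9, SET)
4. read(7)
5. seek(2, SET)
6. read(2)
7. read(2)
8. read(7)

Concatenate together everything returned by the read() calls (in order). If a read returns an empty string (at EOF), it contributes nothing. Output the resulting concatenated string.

After 1 (seek(17, SET)): offset=17
After 2 (tell()): offset=17
After 3 (seek(9, SET)): offset=9
After 4 (read(7)): returned 'N1BRNU6', offset=16
After 5 (seek(2, SET)): offset=2
After 6 (read(2)): returned 'KQ', offset=4
After 7 (read(2)): returned '4R', offset=6
After 8 (read(7)): returned 'CLYN1BR', offset=13

Answer: N1BRNU6KQ4RCLYN1BR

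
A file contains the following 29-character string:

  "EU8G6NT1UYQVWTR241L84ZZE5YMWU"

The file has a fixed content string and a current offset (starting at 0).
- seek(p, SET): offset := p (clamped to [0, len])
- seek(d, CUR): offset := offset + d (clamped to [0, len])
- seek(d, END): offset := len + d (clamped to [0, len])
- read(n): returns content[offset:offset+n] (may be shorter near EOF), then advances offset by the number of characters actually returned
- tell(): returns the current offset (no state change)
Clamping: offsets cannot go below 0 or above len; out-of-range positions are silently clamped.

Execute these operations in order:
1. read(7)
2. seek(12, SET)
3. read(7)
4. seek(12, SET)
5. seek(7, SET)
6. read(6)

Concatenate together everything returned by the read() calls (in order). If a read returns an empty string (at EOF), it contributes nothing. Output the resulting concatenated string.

After 1 (read(7)): returned 'EU8G6NT', offset=7
After 2 (seek(12, SET)): offset=12
After 3 (read(7)): returned 'WTR241L', offset=19
After 4 (seek(12, SET)): offset=12
After 5 (seek(7, SET)): offset=7
After 6 (read(6)): returned '1UYQVW', offset=13

Answer: EU8G6NTWTR241L1UYQVW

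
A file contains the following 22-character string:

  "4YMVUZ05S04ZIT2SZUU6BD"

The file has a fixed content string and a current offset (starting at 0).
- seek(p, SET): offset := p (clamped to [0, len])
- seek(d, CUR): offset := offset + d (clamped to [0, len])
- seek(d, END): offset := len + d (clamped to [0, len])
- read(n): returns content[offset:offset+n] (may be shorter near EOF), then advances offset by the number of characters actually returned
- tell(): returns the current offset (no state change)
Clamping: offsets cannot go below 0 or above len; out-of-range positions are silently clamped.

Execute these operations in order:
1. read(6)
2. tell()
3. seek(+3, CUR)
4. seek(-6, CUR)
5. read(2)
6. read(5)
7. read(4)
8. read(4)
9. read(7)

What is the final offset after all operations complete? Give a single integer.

After 1 (read(6)): returned '4YMVUZ', offset=6
After 2 (tell()): offset=6
After 3 (seek(+3, CUR)): offset=9
After 4 (seek(-6, CUR)): offset=3
After 5 (read(2)): returned 'VU', offset=5
After 6 (read(5)): returned 'Z05S0', offset=10
After 7 (read(4)): returned '4ZIT', offset=14
After 8 (read(4)): returned '2SZU', offset=18
After 9 (read(7)): returned 'U6BD', offset=22

Answer: 22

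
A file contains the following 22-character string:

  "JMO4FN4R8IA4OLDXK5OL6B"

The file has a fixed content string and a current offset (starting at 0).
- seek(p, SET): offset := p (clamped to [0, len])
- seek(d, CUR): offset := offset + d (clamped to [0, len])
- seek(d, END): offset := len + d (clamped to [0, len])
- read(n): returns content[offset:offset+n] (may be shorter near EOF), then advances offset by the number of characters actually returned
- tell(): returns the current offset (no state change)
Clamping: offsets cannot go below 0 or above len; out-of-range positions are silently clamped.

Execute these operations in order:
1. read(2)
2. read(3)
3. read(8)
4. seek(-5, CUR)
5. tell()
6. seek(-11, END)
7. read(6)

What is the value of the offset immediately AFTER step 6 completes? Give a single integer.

After 1 (read(2)): returned 'JM', offset=2
After 2 (read(3)): returned 'O4F', offset=5
After 3 (read(8)): returned 'N4R8IA4O', offset=13
After 4 (seek(-5, CUR)): offset=8
After 5 (tell()): offset=8
After 6 (seek(-11, END)): offset=11

Answer: 11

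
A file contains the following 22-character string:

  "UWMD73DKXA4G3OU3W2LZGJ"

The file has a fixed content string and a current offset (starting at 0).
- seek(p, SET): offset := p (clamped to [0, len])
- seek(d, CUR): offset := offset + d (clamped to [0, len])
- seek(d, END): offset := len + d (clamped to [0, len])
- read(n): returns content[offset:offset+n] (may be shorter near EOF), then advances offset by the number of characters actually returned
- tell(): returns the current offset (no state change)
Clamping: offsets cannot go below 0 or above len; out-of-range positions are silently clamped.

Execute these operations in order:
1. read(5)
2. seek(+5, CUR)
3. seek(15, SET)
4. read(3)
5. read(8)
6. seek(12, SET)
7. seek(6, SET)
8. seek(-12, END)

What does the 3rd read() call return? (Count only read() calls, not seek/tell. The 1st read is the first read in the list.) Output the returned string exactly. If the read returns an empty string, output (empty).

Answer: LZGJ

Derivation:
After 1 (read(5)): returned 'UWMD7', offset=5
After 2 (seek(+5, CUR)): offset=10
After 3 (seek(15, SET)): offset=15
After 4 (read(3)): returned '3W2', offset=18
After 5 (read(8)): returned 'LZGJ', offset=22
After 6 (seek(12, SET)): offset=12
After 7 (seek(6, SET)): offset=6
After 8 (seek(-12, END)): offset=10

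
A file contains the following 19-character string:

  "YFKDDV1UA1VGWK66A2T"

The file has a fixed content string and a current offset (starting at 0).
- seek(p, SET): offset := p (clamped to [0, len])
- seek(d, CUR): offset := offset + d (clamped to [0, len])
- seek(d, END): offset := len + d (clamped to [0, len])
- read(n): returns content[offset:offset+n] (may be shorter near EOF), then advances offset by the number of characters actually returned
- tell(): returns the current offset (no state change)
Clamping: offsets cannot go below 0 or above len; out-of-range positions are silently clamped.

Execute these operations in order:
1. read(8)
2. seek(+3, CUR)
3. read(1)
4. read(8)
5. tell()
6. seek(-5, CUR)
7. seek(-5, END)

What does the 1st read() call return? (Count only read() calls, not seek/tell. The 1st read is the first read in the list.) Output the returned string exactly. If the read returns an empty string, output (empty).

After 1 (read(8)): returned 'YFKDDV1U', offset=8
After 2 (seek(+3, CUR)): offset=11
After 3 (read(1)): returned 'G', offset=12
After 4 (read(8)): returned 'WK66A2T', offset=19
After 5 (tell()): offset=19
After 6 (seek(-5, CUR)): offset=14
After 7 (seek(-5, END)): offset=14

Answer: YFKDDV1U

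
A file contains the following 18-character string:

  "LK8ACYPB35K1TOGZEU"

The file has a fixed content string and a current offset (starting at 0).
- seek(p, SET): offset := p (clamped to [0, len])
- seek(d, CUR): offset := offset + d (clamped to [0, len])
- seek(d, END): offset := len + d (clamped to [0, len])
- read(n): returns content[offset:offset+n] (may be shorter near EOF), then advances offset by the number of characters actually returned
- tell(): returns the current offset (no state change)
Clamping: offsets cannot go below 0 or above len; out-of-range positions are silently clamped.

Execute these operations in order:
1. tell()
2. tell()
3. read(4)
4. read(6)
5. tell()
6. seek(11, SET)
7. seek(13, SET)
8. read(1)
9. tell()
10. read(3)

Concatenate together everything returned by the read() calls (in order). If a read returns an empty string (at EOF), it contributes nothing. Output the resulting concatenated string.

Answer: LK8ACYPB35OGZE

Derivation:
After 1 (tell()): offset=0
After 2 (tell()): offset=0
After 3 (read(4)): returned 'LK8A', offset=4
After 4 (read(6)): returned 'CYPB35', offset=10
After 5 (tell()): offset=10
After 6 (seek(11, SET)): offset=11
After 7 (seek(13, SET)): offset=13
After 8 (read(1)): returned 'O', offset=14
After 9 (tell()): offset=14
After 10 (read(3)): returned 'GZE', offset=17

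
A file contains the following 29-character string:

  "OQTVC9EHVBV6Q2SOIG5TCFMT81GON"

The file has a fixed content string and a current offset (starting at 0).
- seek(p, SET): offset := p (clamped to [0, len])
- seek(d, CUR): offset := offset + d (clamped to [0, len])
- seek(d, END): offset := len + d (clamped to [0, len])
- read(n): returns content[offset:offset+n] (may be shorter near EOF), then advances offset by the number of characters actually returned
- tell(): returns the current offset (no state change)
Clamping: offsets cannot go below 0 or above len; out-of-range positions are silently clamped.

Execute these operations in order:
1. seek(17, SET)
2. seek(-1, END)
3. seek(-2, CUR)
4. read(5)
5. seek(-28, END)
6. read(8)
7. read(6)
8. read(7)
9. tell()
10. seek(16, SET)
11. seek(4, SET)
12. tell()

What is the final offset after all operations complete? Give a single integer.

After 1 (seek(17, SET)): offset=17
After 2 (seek(-1, END)): offset=28
After 3 (seek(-2, CUR)): offset=26
After 4 (read(5)): returned 'GON', offset=29
After 5 (seek(-28, END)): offset=1
After 6 (read(8)): returned 'QTVC9EHV', offset=9
After 7 (read(6)): returned 'BV6Q2S', offset=15
After 8 (read(7)): returned 'OIG5TCF', offset=22
After 9 (tell()): offset=22
After 10 (seek(16, SET)): offset=16
After 11 (seek(4, SET)): offset=4
After 12 (tell()): offset=4

Answer: 4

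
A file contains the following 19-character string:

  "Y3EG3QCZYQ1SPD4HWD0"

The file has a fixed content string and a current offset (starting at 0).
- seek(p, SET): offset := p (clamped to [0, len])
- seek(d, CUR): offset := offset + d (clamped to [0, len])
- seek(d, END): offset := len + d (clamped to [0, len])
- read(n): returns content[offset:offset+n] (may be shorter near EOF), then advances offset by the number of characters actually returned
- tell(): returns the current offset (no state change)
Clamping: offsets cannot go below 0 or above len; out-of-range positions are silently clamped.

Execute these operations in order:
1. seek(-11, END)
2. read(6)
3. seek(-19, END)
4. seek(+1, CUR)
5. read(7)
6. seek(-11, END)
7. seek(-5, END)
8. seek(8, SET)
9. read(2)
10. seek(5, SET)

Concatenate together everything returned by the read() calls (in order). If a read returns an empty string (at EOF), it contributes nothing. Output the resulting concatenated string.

Answer: YQ1SPD3EG3QCZYQ

Derivation:
After 1 (seek(-11, END)): offset=8
After 2 (read(6)): returned 'YQ1SPD', offset=14
After 3 (seek(-19, END)): offset=0
After 4 (seek(+1, CUR)): offset=1
After 5 (read(7)): returned '3EG3QCZ', offset=8
After 6 (seek(-11, END)): offset=8
After 7 (seek(-5, END)): offset=14
After 8 (seek(8, SET)): offset=8
After 9 (read(2)): returned 'YQ', offset=10
After 10 (seek(5, SET)): offset=5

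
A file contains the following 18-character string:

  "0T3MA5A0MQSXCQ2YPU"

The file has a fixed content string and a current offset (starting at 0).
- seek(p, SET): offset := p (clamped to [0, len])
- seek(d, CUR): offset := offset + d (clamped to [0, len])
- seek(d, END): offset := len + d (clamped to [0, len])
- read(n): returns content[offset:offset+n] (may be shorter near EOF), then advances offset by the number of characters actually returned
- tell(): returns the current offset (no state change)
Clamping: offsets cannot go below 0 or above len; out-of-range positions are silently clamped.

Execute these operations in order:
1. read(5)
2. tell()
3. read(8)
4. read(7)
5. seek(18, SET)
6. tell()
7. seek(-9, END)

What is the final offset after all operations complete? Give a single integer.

After 1 (read(5)): returned '0T3MA', offset=5
After 2 (tell()): offset=5
After 3 (read(8)): returned '5A0MQSXC', offset=13
After 4 (read(7)): returned 'Q2YPU', offset=18
After 5 (seek(18, SET)): offset=18
After 6 (tell()): offset=18
After 7 (seek(-9, END)): offset=9

Answer: 9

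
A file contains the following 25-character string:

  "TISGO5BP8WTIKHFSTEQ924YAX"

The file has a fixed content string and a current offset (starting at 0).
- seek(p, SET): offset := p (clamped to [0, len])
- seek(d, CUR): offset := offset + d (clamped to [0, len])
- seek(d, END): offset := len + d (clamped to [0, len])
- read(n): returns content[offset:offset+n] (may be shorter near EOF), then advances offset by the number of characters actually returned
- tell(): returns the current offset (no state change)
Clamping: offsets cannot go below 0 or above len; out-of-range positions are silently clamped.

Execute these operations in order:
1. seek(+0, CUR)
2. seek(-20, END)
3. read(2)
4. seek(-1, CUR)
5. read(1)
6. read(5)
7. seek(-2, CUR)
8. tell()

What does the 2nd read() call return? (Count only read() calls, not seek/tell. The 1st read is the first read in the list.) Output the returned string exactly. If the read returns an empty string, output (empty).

After 1 (seek(+0, CUR)): offset=0
After 2 (seek(-20, END)): offset=5
After 3 (read(2)): returned '5B', offset=7
After 4 (seek(-1, CUR)): offset=6
After 5 (read(1)): returned 'B', offset=7
After 6 (read(5)): returned 'P8WTI', offset=12
After 7 (seek(-2, CUR)): offset=10
After 8 (tell()): offset=10

Answer: B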